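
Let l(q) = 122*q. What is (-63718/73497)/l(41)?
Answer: -31859/183815997 ≈ -0.00017332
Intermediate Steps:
(-63718/73497)/l(41) = (-63718/73497)/((122*41)) = -63718*1/73497/5002 = -63718/73497*1/5002 = -31859/183815997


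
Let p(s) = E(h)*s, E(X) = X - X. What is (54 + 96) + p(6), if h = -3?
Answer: 150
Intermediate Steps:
E(X) = 0
p(s) = 0 (p(s) = 0*s = 0)
(54 + 96) + p(6) = (54 + 96) + 0 = 150 + 0 = 150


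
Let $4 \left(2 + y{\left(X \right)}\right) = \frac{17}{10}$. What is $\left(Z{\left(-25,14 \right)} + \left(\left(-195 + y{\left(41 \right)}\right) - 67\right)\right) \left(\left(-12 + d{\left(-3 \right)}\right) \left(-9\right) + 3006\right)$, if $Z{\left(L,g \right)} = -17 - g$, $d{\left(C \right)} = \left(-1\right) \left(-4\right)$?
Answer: $- \frac{18134037}{20} \approx -9.067 \cdot 10^{5}$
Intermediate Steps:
$d{\left(C \right)} = 4$
$y{\left(X \right)} = - \frac{63}{40}$ ($y{\left(X \right)} = -2 + \frac{17 \cdot \frac{1}{10}}{4} = -2 + \frac{1}{4} \cdot \frac{17}{10} = -2 + \frac{17}{40} = - \frac{63}{40}$)
$\left(Z{\left(-25,14 \right)} + \left(\left(-195 + y{\left(41 \right)}\right) - 67\right)\right) \left(\left(-12 + d{\left(-3 \right)}\right) \left(-9\right) + 3006\right) = \left(\left(-17 - 14\right) - \frac{10543}{40}\right) \left(\left(-12 + 4\right) \left(-9\right) + 3006\right) = \left(\left(-17 - 14\right) - \frac{10543}{40}\right) \left(\left(-8\right) \left(-9\right) + 3006\right) = \left(-31 - \frac{10543}{40}\right) \left(72 + 3006\right) = \left(- \frac{11783}{40}\right) 3078 = - \frac{18134037}{20}$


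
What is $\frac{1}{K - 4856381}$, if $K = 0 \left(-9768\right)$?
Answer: $- \frac{1}{4856381} \approx -2.0591 \cdot 10^{-7}$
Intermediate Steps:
$K = 0$
$\frac{1}{K - 4856381} = \frac{1}{0 - 4856381} = \frac{1}{-4856381} = - \frac{1}{4856381}$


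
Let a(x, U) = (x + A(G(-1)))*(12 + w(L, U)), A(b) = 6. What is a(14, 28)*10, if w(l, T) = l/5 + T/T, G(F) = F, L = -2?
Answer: 2520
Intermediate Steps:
w(l, T) = 1 + l/5 (w(l, T) = l*(⅕) + 1 = l/5 + 1 = 1 + l/5)
a(x, U) = 378/5 + 63*x/5 (a(x, U) = (x + 6)*(12 + (1 + (⅕)*(-2))) = (6 + x)*(12 + (1 - ⅖)) = (6 + x)*(12 + ⅗) = (6 + x)*(63/5) = 378/5 + 63*x/5)
a(14, 28)*10 = (378/5 + (63/5)*14)*10 = (378/5 + 882/5)*10 = 252*10 = 2520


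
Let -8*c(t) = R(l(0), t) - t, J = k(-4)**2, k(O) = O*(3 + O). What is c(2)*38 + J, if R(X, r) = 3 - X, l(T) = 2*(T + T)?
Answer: 45/4 ≈ 11.250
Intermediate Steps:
l(T) = 4*T (l(T) = 2*(2*T) = 4*T)
J = 16 (J = (-4*(3 - 4))**2 = (-4*(-1))**2 = 4**2 = 16)
c(t) = -3/8 + t/8 (c(t) = -((3 - 4*0) - t)/8 = -((3 - 1*0) - t)/8 = -((3 + 0) - t)/8 = -(3 - t)/8 = -3/8 + t/8)
c(2)*38 + J = (-3/8 + (1/8)*2)*38 + 16 = (-3/8 + 1/4)*38 + 16 = -1/8*38 + 16 = -19/4 + 16 = 45/4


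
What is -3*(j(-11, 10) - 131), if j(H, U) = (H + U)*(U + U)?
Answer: 453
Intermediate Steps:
j(H, U) = 2*U*(H + U) (j(H, U) = (H + U)*(2*U) = 2*U*(H + U))
-3*(j(-11, 10) - 131) = -3*(2*10*(-11 + 10) - 131) = -3*(2*10*(-1) - 131) = -3*(-20 - 131) = -3*(-151) = 453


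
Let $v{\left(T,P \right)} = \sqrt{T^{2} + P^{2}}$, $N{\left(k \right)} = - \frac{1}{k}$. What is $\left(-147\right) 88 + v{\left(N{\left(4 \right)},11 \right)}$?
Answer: $-12936 + \frac{\sqrt{1937}}{4} \approx -12925.0$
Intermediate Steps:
$v{\left(T,P \right)} = \sqrt{P^{2} + T^{2}}$
$\left(-147\right) 88 + v{\left(N{\left(4 \right)},11 \right)} = \left(-147\right) 88 + \sqrt{11^{2} + \left(- \frac{1}{4}\right)^{2}} = -12936 + \sqrt{121 + \left(\left(-1\right) \frac{1}{4}\right)^{2}} = -12936 + \sqrt{121 + \left(- \frac{1}{4}\right)^{2}} = -12936 + \sqrt{121 + \frac{1}{16}} = -12936 + \sqrt{\frac{1937}{16}} = -12936 + \frac{\sqrt{1937}}{4}$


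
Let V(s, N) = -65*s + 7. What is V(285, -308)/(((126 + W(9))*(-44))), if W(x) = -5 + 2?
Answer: 9259/2706 ≈ 3.4217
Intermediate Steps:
V(s, N) = 7 - 65*s
W(x) = -3
V(285, -308)/(((126 + W(9))*(-44))) = (7 - 65*285)/(((126 - 3)*(-44))) = (7 - 18525)/((123*(-44))) = -18518/(-5412) = -18518*(-1/5412) = 9259/2706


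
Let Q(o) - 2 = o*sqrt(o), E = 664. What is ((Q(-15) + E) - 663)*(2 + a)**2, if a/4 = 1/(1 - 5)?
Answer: 3 - 15*I*sqrt(15) ≈ 3.0 - 58.095*I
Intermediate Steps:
a = -1 (a = 4/(1 - 5) = 4/(-4) = 4*(-1/4) = -1)
Q(o) = 2 + o**(3/2) (Q(o) = 2 + o*sqrt(o) = 2 + o**(3/2))
((Q(-15) + E) - 663)*(2 + a)**2 = (((2 + (-15)**(3/2)) + 664) - 663)*(2 - 1)**2 = (((2 - 15*I*sqrt(15)) + 664) - 663)*1**2 = ((666 - 15*I*sqrt(15)) - 663)*1 = (3 - 15*I*sqrt(15))*1 = 3 - 15*I*sqrt(15)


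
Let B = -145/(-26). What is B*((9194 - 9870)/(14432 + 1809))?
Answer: -3770/16241 ≈ -0.23213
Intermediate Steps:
B = 145/26 (B = -145*(-1/26) = 145/26 ≈ 5.5769)
B*((9194 - 9870)/(14432 + 1809)) = 145*((9194 - 9870)/(14432 + 1809))/26 = 145*(-676/16241)/26 = 145*(-676*1/16241)/26 = (145/26)*(-676/16241) = -3770/16241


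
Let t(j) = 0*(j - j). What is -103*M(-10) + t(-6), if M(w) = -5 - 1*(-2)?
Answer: 309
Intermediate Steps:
t(j) = 0 (t(j) = 0*0 = 0)
M(w) = -3 (M(w) = -5 + 2 = -3)
-103*M(-10) + t(-6) = -103*(-3) + 0 = 309 + 0 = 309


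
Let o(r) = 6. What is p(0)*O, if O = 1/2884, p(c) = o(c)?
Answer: 3/1442 ≈ 0.0020804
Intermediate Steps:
p(c) = 6
O = 1/2884 ≈ 0.00034674
p(0)*O = 6*(1/2884) = 3/1442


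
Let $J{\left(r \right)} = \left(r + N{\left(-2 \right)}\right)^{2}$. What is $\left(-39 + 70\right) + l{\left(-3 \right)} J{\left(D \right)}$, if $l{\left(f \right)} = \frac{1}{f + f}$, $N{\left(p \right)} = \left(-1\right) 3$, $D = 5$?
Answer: $\frac{91}{3} \approx 30.333$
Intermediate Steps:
$N{\left(p \right)} = -3$
$l{\left(f \right)} = \frac{1}{2 f}$
$J{\left(r \right)} = \left(-3 + r\right)^{2}$ ($J{\left(r \right)} = \left(r - 3\right)^{2} = \left(-3 + r\right)^{2}$)
$\left(-39 + 70\right) + l{\left(-3 \right)} J{\left(D \right)} = \left(-39 + 70\right) + \frac{1}{2 \left(-3\right)} \left(-3 + 5\right)^{2} = 31 + \frac{1}{2} \left(- \frac{1}{3}\right) 2^{2} = 31 - \frac{2}{3} = \frac{91}{3}$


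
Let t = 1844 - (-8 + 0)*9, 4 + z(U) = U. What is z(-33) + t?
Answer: 1879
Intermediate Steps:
z(U) = -4 + U
t = 1916 (t = 1844 - (-8)*9 = 1844 - 1*(-72) = 1844 + 72 = 1916)
z(-33) + t = (-4 - 33) + 1916 = -37 + 1916 = 1879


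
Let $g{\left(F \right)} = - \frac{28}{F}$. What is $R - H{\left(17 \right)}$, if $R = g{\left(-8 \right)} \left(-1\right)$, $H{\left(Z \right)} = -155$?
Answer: $\frac{303}{2} \approx 151.5$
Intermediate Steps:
$R = - \frac{7}{2}$ ($R = - \frac{28}{-8} \left(-1\right) = \left(-28\right) \left(- \frac{1}{8}\right) \left(-1\right) = \frac{7}{2} \left(-1\right) = - \frac{7}{2} \approx -3.5$)
$R - H{\left(17 \right)} = - \frac{7}{2} - -155 = - \frac{7}{2} + 155 = \frac{303}{2}$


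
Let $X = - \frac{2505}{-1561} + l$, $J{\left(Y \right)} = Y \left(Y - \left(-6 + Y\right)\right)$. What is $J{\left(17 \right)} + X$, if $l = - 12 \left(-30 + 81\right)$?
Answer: $- \frac{793605}{1561} \approx -508.4$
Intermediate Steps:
$J{\left(Y \right)} = 6 Y$ ($J{\left(Y \right)} = Y 6 = 6 Y$)
$l = -612$ ($l = \left(-12\right) 51 = -612$)
$X = - \frac{952827}{1561}$ ($X = - \frac{2505}{-1561} - 612 = \left(-2505\right) \left(- \frac{1}{1561}\right) - 612 = \frac{2505}{1561} - 612 = - \frac{952827}{1561} \approx -610.4$)
$J{\left(17 \right)} + X = 6 \cdot 17 - \frac{952827}{1561} = 102 - \frac{952827}{1561} = - \frac{793605}{1561}$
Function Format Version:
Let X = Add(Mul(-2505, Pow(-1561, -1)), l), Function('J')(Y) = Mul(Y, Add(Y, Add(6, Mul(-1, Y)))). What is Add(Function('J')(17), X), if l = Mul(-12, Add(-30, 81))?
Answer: Rational(-793605, 1561) ≈ -508.40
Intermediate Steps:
Function('J')(Y) = Mul(6, Y) (Function('J')(Y) = Mul(Y, 6) = Mul(6, Y))
l = -612 (l = Mul(-12, 51) = -612)
X = Rational(-952827, 1561) (X = Add(Mul(-2505, Pow(-1561, -1)), -612) = Add(Mul(-2505, Rational(-1, 1561)), -612) = Add(Rational(2505, 1561), -612) = Rational(-952827, 1561) ≈ -610.40)
Add(Function('J')(17), X) = Add(Mul(6, 17), Rational(-952827, 1561)) = Add(102, Rational(-952827, 1561)) = Rational(-793605, 1561)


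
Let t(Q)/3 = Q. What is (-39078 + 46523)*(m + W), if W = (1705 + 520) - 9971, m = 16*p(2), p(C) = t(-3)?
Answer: -58741050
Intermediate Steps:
t(Q) = 3*Q
p(C) = -9 (p(C) = 3*(-3) = -9)
m = -144 (m = 16*(-9) = -144)
W = -7746 (W = 2225 - 9971 = -7746)
(-39078 + 46523)*(m + W) = (-39078 + 46523)*(-144 - 7746) = 7445*(-7890) = -58741050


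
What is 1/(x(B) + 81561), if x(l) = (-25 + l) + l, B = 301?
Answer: 1/82138 ≈ 1.2175e-5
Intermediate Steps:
x(l) = -25 + 2*l
1/(x(B) + 81561) = 1/((-25 + 2*301) + 81561) = 1/((-25 + 602) + 81561) = 1/(577 + 81561) = 1/82138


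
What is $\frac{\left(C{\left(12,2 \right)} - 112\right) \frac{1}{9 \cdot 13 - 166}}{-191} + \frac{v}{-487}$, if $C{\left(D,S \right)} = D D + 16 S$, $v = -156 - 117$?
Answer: $\frac{2586175}{4557833} \approx 0.56741$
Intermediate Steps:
$v = -273$
$C{\left(D,S \right)} = D^{2} + 16 S$
$\frac{\left(C{\left(12,2 \right)} - 112\right) \frac{1}{9 \cdot 13 - 166}}{-191} + \frac{v}{-487} = \frac{\left(\left(12^{2} + 16 \cdot 2\right) - 112\right) \frac{1}{9 \cdot 13 - 166}}{-191} - \frac{273}{-487} = \frac{\left(144 + 32\right) - 112}{117 - 166} \left(- \frac{1}{191}\right) - - \frac{273}{487} = \frac{176 - 112}{-49} \left(- \frac{1}{191}\right) + \frac{273}{487} = 64 \left(- \frac{1}{49}\right) \left(- \frac{1}{191}\right) + \frac{273}{487} = \left(- \frac{64}{49}\right) \left(- \frac{1}{191}\right) + \frac{273}{487} = \frac{64}{9359} + \frac{273}{487} = \frac{2586175}{4557833}$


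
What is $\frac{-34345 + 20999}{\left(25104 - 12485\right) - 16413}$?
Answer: $\frac{6673}{1897} \approx 3.5177$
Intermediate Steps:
$\frac{-34345 + 20999}{\left(25104 - 12485\right) - 16413} = - \frac{13346}{12619 - 16413} = - \frac{13346}{-3794} = \left(-13346\right) \left(- \frac{1}{3794}\right) = \frac{6673}{1897}$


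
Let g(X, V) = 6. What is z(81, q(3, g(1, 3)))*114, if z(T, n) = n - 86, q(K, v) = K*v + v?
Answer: -7068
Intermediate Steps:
q(K, v) = v + K*v
z(T, n) = -86 + n
z(81, q(3, g(1, 3)))*114 = (-86 + 6*(1 + 3))*114 = (-86 + 6*4)*114 = (-86 + 24)*114 = -62*114 = -7068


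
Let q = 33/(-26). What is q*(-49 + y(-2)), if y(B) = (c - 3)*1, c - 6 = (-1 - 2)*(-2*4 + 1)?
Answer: 825/26 ≈ 31.731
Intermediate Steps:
q = -33/26 (q = 33*(-1/26) = -33/26 ≈ -1.2692)
c = 27 (c = 6 + (-1 - 2)*(-2*4 + 1) = 6 - 3*(-8 + 1) = 6 - 3*(-7) = 6 + 21 = 27)
y(B) = 24 (y(B) = (27 - 3)*1 = 24*1 = 24)
q*(-49 + y(-2)) = -33*(-49 + 24)/26 = -33/26*(-25) = 825/26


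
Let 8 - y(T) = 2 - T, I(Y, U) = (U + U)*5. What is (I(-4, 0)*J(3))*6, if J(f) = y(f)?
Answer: 0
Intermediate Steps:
I(Y, U) = 10*U (I(Y, U) = (2*U)*5 = 10*U)
y(T) = 6 + T (y(T) = 8 - (2 - T) = 8 + (-2 + T) = 6 + T)
J(f) = 6 + f
(I(-4, 0)*J(3))*6 = ((10*0)*(6 + 3))*6 = (0*9)*6 = 0*6 = 0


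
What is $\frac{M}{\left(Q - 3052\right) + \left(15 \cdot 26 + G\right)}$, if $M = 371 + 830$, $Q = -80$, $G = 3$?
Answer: $- \frac{1201}{2739} \approx -0.43848$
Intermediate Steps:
$M = 1201$
$\frac{M}{\left(Q - 3052\right) + \left(15 \cdot 26 + G\right)} = \frac{1201}{\left(-80 - 3052\right) + \left(15 \cdot 26 + 3\right)} = \frac{1201}{-3132 + \left(390 + 3\right)} = \frac{1201}{-3132 + 393} = \frac{1201}{-2739} = 1201 \left(- \frac{1}{2739}\right) = - \frac{1201}{2739}$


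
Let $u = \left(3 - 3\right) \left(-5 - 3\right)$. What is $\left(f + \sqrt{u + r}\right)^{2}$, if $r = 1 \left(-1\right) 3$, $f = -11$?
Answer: $\left(11 - i \sqrt{3}\right)^{2} \approx 118.0 - 38.105 i$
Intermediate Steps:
$u = 0$ ($u = 0 \left(-8\right) = 0$)
$r = -3$ ($r = \left(-1\right) 3 = -3$)
$\left(f + \sqrt{u + r}\right)^{2} = \left(-11 + \sqrt{0 - 3}\right)^{2} = \left(-11 + \sqrt{-3}\right)^{2} = \left(-11 + i \sqrt{3}\right)^{2}$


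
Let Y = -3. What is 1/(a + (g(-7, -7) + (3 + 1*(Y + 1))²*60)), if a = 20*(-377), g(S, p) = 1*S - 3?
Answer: -1/7490 ≈ -0.00013351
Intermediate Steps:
g(S, p) = -3 + S (g(S, p) = S - 3 = -3 + S)
a = -7540
1/(a + (g(-7, -7) + (3 + 1*(Y + 1))²*60)) = 1/(-7540 + ((-3 - 7) + (3 + 1*(-3 + 1))²*60)) = 1/(-7540 + (-10 + (3 + 1*(-2))²*60)) = 1/(-7540 + (-10 + (3 - 2)²*60)) = 1/(-7540 + (-10 + 1²*60)) = 1/(-7540 + (-10 + 1*60)) = 1/(-7540 + (-10 + 60)) = 1/(-7540 + 50) = 1/(-7490) = -1/7490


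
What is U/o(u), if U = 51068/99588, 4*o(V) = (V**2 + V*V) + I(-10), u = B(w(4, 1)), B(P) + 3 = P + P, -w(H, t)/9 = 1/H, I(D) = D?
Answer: 102136/5103885 ≈ 0.020011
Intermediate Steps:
w(H, t) = -9/H
B(P) = -3 + 2*P (B(P) = -3 + (P + P) = -3 + 2*P)
u = -15/2 (u = -3 + 2*(-9/4) = -3 - 9/2 = -15/2 ≈ -7.5000)
o(V) = -5/2 + V**2/2 (o(V) = ((V**2 + V*V) - 10)/4 = ((V**2 + V**2) - 10)/4 = (2*V**2 - 10)/4 = (-10 + 2*V**2)/4 = -5/2 + V**2/2)
U = 12767/24897 (U = 51068*(1/99588) = 12767/24897 ≈ 0.51279)
U/o(u) = 12767/(24897*(-5/2 + (-15/2)**2/2)) = 12767/(24897*(-5/2 + (1/2)*(225/4))) = 12767/(24897*(-5/2 + 225/8)) = 12767/(24897*(205/8)) = (12767/24897)*(8/205) = 102136/5103885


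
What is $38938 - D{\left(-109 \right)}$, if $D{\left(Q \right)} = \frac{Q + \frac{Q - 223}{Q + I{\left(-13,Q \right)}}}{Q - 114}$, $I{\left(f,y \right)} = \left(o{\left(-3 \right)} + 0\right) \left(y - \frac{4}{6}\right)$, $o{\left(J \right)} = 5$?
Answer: $\frac{4280751294}{109939} \approx 38938.0$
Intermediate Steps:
$I{\left(f,y \right)} = - \frac{10}{3} + 5 y$ ($I{\left(f,y \right)} = \left(5 + 0\right) \left(y - \frac{4}{6}\right) = 5 \left(y - \frac{2}{3}\right) = 5 \left(- \frac{2}{3} + y\right) = - \frac{10}{3} + 5 y$)
$D{\left(Q \right)} = \frac{Q + \frac{-223 + Q}{- \frac{10}{3} + 6 Q}}{-114 + Q}$ ($D{\left(Q \right)} = \frac{Q + \frac{Q - 223}{Q + \left(- \frac{10}{3} + 5 Q\right)}}{Q - 114} = \frac{Q + \frac{-223 + Q}{- \frac{10}{3} + 6 Q}}{-114 + Q}$)
$38938 - D{\left(-109 \right)} = 38938 - \frac{-669 - -763 + 18 \left(-109\right)^{2}}{2 \left(570 - -112379 + 9 \left(-109\right)^{2}\right)} = 38938 - \frac{-669 + 763 + 18 \cdot 11881}{2 \left(570 + 112379 + 9 \cdot 11881\right)} = 38938 - \frac{-669 + 763 + 213858}{2 \left(570 + 112379 + 106929\right)} = 38938 - \frac{1}{2} \cdot \frac{1}{219878} \cdot 213952 = 38938 - \frac{53488}{109939} = \frac{4280751294}{109939}$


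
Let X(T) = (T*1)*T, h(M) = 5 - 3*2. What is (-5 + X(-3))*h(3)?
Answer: -4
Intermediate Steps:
h(M) = -1 (h(M) = 5 - 6 = -1)
X(T) = T² (X(T) = T*T = T²)
(-5 + X(-3))*h(3) = (-5 + (-3)²)*(-1) = (-5 + 9)*(-1) = 4*(-1) = -4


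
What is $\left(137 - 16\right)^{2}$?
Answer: $14641$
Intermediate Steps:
$\left(137 - 16\right)^{2} = 121^{2} = 14641$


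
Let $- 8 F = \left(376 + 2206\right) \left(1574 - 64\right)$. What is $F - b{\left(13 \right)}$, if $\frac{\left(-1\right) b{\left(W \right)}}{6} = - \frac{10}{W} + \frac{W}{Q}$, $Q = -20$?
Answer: $- \frac{31678466}{65} \approx -4.8736 \cdot 10^{5}$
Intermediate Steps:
$F = - \frac{974705}{2}$ ($F = - \frac{\left(376 + 2206\right) \left(1574 - 64\right)}{8} = - \frac{2582 \cdot 1510}{8} = \left(- \frac{1}{8}\right) 3898820 = - \frac{974705}{2} \approx -4.8735 \cdot 10^{5}$)
$b{\left(W \right)} = \frac{60}{W} + \frac{3 W}{10}$ ($b{\left(W \right)} = - 6 \left(- \frac{10}{W} + \frac{W}{-20}\right) = - 6 \left(- \frac{10}{W} + W \left(- \frac{1}{20}\right)\right) = - 6 \left(- \frac{10}{W} - \frac{W}{20}\right) = \frac{60}{W} + \frac{3 W}{10}$)
$F - b{\left(13 \right)} = - \frac{974705}{2} - \left(\frac{60}{13} + \frac{3}{10} \cdot 13\right) = - \frac{974705}{2} - \left(60 \cdot \frac{1}{13} + \frac{39}{10}\right) = - \frac{974705}{2} - \left(\frac{60}{13} + \frac{39}{10}\right) = - \frac{974705}{2} - \frac{1107}{130} = - \frac{31678466}{65}$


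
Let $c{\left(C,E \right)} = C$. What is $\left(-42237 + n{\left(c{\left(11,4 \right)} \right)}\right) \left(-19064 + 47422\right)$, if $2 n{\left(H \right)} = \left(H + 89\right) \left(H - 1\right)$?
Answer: $-1183577846$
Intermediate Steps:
$n{\left(H \right)} = \frac{\left(-1 + H\right) \left(89 + H\right)}{2}$ ($n{\left(H \right)} = \frac{\left(H + 89\right) \left(H - 1\right)}{2} = \frac{\left(89 + H\right) \left(-1 + H\right)}{2} = \frac{\left(-1 + H\right) \left(89 + H\right)}{2}$)
$\left(-42237 + n{\left(c{\left(11,4 \right)} \right)}\right) \left(-19064 + 47422\right) = \left(-42237 + \left(- \frac{89}{2} + \frac{11^{2}}{2} + 44 \cdot 11\right)\right) \left(-19064 + 47422\right) = \left(-42237 + \left(- \frac{89}{2} + \frac{1}{2} \cdot 121 + 484\right)\right) 28358 = \left(-42237 + \left(- \frac{89}{2} + \frac{121}{2} + 484\right)\right) 28358 = \left(-42237 + 500\right) 28358 = \left(-41737\right) 28358 = -1183577846$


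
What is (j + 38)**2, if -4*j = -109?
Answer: 68121/16 ≈ 4257.6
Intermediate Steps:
j = 109/4 (j = -1/4*(-109) = 109/4 ≈ 27.250)
(j + 38)**2 = (109/4 + 38)**2 = (261/4)**2 = 68121/16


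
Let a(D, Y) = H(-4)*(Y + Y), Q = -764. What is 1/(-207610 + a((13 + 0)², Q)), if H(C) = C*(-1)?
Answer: -1/213722 ≈ -4.6790e-6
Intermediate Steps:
H(C) = -C
a(D, Y) = 8*Y (a(D, Y) = (-1*(-4))*(Y + Y) = 4*(2*Y) = 8*Y)
1/(-207610 + a((13 + 0)², Q)) = 1/(-207610 + 8*(-764)) = 1/(-207610 - 6112) = 1/(-213722) = -1/213722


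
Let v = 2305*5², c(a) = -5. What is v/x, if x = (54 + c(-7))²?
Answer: 57625/2401 ≈ 24.000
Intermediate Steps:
v = 57625 (v = 2305*25 = 57625)
x = 2401 (x = (54 - 5)² = 49² = 2401)
v/x = 57625/2401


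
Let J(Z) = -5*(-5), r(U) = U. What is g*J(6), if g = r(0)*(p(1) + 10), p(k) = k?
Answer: 0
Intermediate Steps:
J(Z) = 25
g = 0 (g = 0*(1 + 10) = 0*11 = 0)
g*J(6) = 0*25 = 0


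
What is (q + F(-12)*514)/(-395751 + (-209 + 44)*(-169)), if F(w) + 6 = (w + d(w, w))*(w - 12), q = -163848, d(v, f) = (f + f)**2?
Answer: 395802/20437 ≈ 19.367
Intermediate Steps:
d(v, f) = 4*f**2 (d(v, f) = (2*f)**2 = 4*f**2)
F(w) = -6 + (-12 + w)*(w + 4*w**2) (F(w) = -6 + (w + 4*w**2)*(w - 12) = -6 + (w + 4*w**2)*(-12 + w) = -6 + (-12 + w)*(w + 4*w**2))
(q + F(-12)*514)/(-395751 + (-209 + 44)*(-169)) = (-163848 + (-6 - 47*(-12)**2 - 12*(-12) + 4*(-12)**3)*514)/(-395751 + (-209 + 44)*(-169)) = (-163848 + (-6 - 47*144 + 144 + 4*(-1728))*514)/(-395751 - 165*(-169)) = (-163848 + (-6 - 6768 + 144 - 6912)*514)/(-395751 + 27885) = (-163848 - 13542*514)/(-367866) = (-163848 - 6960588)*(-1/367866) = -7124436*(-1/367866) = 395802/20437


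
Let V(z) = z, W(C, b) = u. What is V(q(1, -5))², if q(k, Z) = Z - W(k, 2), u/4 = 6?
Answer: 841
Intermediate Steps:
u = 24 (u = 4*6 = 24)
W(C, b) = 24
q(k, Z) = -24 + Z (q(k, Z) = Z - 1*24 = Z - 24 = -24 + Z)
V(q(1, -5))² = (-24 - 5)² = (-29)² = 841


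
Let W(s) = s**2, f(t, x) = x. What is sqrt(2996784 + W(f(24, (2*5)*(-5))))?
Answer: 2*sqrt(749821) ≈ 1731.8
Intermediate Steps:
sqrt(2996784 + W(f(24, (2*5)*(-5)))) = sqrt(2996784 + ((2*5)*(-5))**2) = sqrt(2996784 + (10*(-5))**2) = sqrt(2996784 + (-50)**2) = sqrt(2996784 + 2500) = sqrt(2999284) = 2*sqrt(749821)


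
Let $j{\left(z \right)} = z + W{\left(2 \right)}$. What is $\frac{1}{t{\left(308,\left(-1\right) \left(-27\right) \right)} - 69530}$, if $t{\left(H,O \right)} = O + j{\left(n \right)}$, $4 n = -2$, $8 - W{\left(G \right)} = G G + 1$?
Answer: $- \frac{2}{139001} \approx -1.4388 \cdot 10^{-5}$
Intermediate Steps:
$W{\left(G \right)} = 7 - G^{2}$ ($W{\left(G \right)} = 8 - \left(G G + 1\right) = 8 - \left(G^{2} + 1\right) = 8 - \left(1 + G^{2}\right) = 7 - G^{2}$)
$n = - \frac{1}{2}$ ($n = \frac{1}{4} \left(-2\right) = - \frac{1}{2} \approx -0.5$)
$j{\left(z \right)} = 3 + z$ ($j{\left(z \right)} = z + \left(7 - 2^{2}\right) = z + \left(7 - 4\right) = z + 3 = 3 + z$)
$t{\left(H,O \right)} = \frac{5}{2} + O$ ($t{\left(H,O \right)} = O + \left(3 - \frac{1}{2}\right) = O + \frac{5}{2} = \frac{5}{2} + O$)
$\frac{1}{t{\left(308,\left(-1\right) \left(-27\right) \right)} - 69530} = \frac{1}{\left(\frac{5}{2} - -27\right) - 69530} = \frac{1}{\left(\frac{5}{2} + 27\right) - 69530} = \frac{1}{\frac{59}{2} - 69530} = \frac{1}{- \frac{139001}{2}} = - \frac{2}{139001}$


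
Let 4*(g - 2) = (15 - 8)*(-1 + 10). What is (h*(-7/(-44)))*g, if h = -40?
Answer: -2485/22 ≈ -112.95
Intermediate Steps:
g = 71/4 (g = 2 + ((15 - 8)*(-1 + 10))/4 = 2 + (7*9)/4 = 2 + (1/4)*63 = 2 + 63/4 = 71/4 ≈ 17.750)
(h*(-7/(-44)))*g = -(-280)/(-44)*(71/4) = -(-280)*(-1)/44*(71/4) = -40*7/44*(71/4) = -70/11*71/4 = -2485/22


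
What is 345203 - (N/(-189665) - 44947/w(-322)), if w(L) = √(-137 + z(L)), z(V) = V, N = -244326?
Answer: 65472682669/189665 - 44947*I*√51/153 ≈ 3.452e+5 - 2097.9*I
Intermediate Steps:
w(L) = √(-137 + L)
345203 - (N/(-189665) - 44947/w(-322)) = 345203 - (-244326/(-189665) - 44947/√(-137 - 322)) = 345203 - (-244326*(-1/189665) - 44947*(-I*√51/153)) = 345203 - (244326/189665 - 44947*(-I*√51/153)) = 345203 - (244326/189665 - (-44947)*I*√51/153) = 345203 - (244326/189665 + 44947*I*√51/153) = 345203 + (-244326/189665 - 44947*I*√51/153) = 65472682669/189665 - 44947*I*√51/153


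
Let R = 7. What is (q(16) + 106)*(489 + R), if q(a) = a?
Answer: 60512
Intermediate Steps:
(q(16) + 106)*(489 + R) = (16 + 106)*(489 + 7) = 122*496 = 60512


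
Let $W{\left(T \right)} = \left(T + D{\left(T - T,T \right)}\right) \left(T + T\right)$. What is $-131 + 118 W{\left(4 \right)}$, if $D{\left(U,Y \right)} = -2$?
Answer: $1757$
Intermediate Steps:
$W{\left(T \right)} = 2 T \left(-2 + T\right)$ ($W{\left(T \right)} = \left(T - 2\right) \left(T + T\right) = \left(-2 + T\right) 2 T = 2 T \left(-2 + T\right)$)
$-131 + 118 W{\left(4 \right)} = -131 + 118 \cdot 2 \cdot 4 \left(-2 + 4\right) = -131 + 118 \cdot 2 \cdot 4 \cdot 2 = -131 + 118 \cdot 16 = -131 + 1888 = 1757$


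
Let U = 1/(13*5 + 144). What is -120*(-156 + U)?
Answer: 3912360/209 ≈ 18719.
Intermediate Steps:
U = 1/209 (U = 1/(65 + 144) = 1/209 ≈ 0.0047847)
-120*(-156 + U) = -120*(-156 + 1/209) = -120*(-32603/209) = 3912360/209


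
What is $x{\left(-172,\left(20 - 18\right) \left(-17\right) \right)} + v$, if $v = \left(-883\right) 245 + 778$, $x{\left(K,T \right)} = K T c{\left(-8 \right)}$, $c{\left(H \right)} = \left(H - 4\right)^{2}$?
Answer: $626555$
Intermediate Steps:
$c{\left(H \right)} = \left(-4 + H\right)^{2}$
$x{\left(K,T \right)} = 144 K T$ ($x{\left(K,T \right)} = K T \left(-4 - 8\right)^{2} = K T \left(-12\right)^{2} = K T 144 = 144 K T$)
$v = -215557$ ($v = -216335 + 778 = -215557$)
$x{\left(-172,\left(20 - 18\right) \left(-17\right) \right)} + v = 144 \left(-172\right) \left(20 - 18\right) \left(-17\right) - 215557 = 144 \left(-172\right) 2 \left(-17\right) - 215557 = 144 \left(-172\right) \left(-34\right) - 215557 = 842112 - 215557 = 626555$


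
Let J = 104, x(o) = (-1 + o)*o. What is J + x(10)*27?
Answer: 2534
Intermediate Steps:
x(o) = o*(-1 + o)
J + x(10)*27 = 104 + (10*(-1 + 10))*27 = 104 + (10*9)*27 = 104 + 90*27 = 104 + 2430 = 2534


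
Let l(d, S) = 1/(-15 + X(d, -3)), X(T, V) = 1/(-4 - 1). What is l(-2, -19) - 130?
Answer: -9885/76 ≈ -130.07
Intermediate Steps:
X(T, V) = -⅕ (X(T, V) = 1/(-5) = -⅕)
l(d, S) = -5/76 (l(d, S) = 1/(-15 - ⅕) = 1/(-76/5) = -5/76)
l(-2, -19) - 130 = -5/76 - 130 = -9885/76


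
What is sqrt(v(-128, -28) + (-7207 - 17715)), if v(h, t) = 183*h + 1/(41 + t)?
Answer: 3*I*sqrt(907829)/13 ≈ 219.88*I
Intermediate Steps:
v(h, t) = 1/(41 + t) + 183*h
sqrt(v(-128, -28) + (-7207 - 17715)) = sqrt((1 + 7503*(-128) + 183*(-128)*(-28))/(41 - 28) + (-7207 - 17715)) = sqrt((1 - 960384 + 655872)/13 - 24922) = sqrt((1/13)*(-304511) - 24922) = sqrt(-304511/13 - 24922) = sqrt(-628497/13) = 3*I*sqrt(907829)/13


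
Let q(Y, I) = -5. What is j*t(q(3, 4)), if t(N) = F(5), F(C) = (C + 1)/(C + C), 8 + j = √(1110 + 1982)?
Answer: -24/5 + 6*√773/5 ≈ 28.563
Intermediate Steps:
j = -8 + 2*√773 (j = -8 + √(1110 + 1982) = -8 + √3092 = -8 + 2*√773 ≈ 47.606)
F(C) = (1 + C)/(2*C) (F(C) = (1 + C)/((2*C)) = (1 + C)*(1/(2*C)) = (1 + C)/(2*C))
t(N) = ⅗ (t(N) = (½)*(1 + 5)/5 = (½)*(⅕)*6 = ⅗)
j*t(q(3, 4)) = (-8 + 2*√773)*(⅗) = -24/5 + 6*√773/5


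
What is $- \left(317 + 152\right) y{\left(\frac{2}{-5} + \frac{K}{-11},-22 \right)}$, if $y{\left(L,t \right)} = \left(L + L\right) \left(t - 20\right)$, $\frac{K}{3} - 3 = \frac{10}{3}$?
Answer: $- \frac{4609332}{55} \approx -83806.0$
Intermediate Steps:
$K = 19$ ($K = 9 + 3 \cdot \frac{10}{3} = 9 + 10 = 19$)
$y{\left(L,t \right)} = 2 L \left(-20 + t\right)$
$- \left(317 + 152\right) y{\left(\frac{2}{-5} + \frac{K}{-11},-22 \right)} = - \left(317 + 152\right) 2 \left(\frac{2}{-5} + \frac{19}{-11}\right) \left(-20 - 22\right) = - 469 \cdot 2 \left(2 \left(- \frac{1}{5}\right) + 19 \left(- \frac{1}{11}\right)\right) \left(-42\right) = - 469 \cdot 2 \left(- \frac{2}{5} - \frac{19}{11}\right) \left(-42\right) = - 469 \cdot 2 \left(- \frac{117}{55}\right) \left(-42\right) = - \frac{469 \cdot 9828}{55} = \left(-1\right) \frac{4609332}{55} = - \frac{4609332}{55}$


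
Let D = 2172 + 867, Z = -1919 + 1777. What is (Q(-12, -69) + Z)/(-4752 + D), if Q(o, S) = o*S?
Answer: -686/1713 ≈ -0.40047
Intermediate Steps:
Z = -142
D = 3039
Q(o, S) = S*o
(Q(-12, -69) + Z)/(-4752 + D) = (-69*(-12) - 142)/(-4752 + 3039) = (828 - 142)/(-1713) = 686*(-1/1713) = -686/1713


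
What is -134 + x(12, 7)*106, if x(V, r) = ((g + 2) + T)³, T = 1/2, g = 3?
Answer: 70007/4 ≈ 17502.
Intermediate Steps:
T = ½ ≈ 0.50000
x(V, r) = 1331/8 (x(V, r) = ((3 + 2) + ½)³ = (5 + ½)³ = (11/2)³ = 1331/8)
-134 + x(12, 7)*106 = -134 + (1331/8)*106 = -134 + 70543/4 = 70007/4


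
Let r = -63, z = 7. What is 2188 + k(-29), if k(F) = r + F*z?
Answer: 1922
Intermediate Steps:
k(F) = -63 + 7*F (k(F) = -63 + F*7 = -63 + 7*F)
2188 + k(-29) = 2188 + (-63 + 7*(-29)) = 2188 + (-63 - 203) = 2188 - 266 = 1922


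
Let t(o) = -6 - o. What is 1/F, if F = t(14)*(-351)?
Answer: 1/7020 ≈ 0.00014245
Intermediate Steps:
F = 7020 (F = (-6 - 1*14)*(-351) = (-6 - 14)*(-351) = -20*(-351) = 7020)
1/F = 1/7020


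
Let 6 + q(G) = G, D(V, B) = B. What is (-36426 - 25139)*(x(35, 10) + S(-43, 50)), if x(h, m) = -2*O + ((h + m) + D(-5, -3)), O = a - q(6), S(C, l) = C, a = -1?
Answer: -61565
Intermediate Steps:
q(G) = -6 + G
O = -1 (O = -1 - (-6 + 6) = -1 - 1*0 = -1 + 0 = -1)
x(h, m) = -1 + h + m (x(h, m) = -2*(-1) + ((h + m) - 3) = 2 + (-3 + h + m) = -1 + h + m)
(-36426 - 25139)*(x(35, 10) + S(-43, 50)) = (-36426 - 25139)*((-1 + 35 + 10) - 43) = -61565*(44 - 43) = -61565*1 = -61565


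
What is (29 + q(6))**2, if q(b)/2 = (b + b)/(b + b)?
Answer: 961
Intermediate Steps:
q(b) = 2 (q(b) = 2*((b + b)/(b + b)) = 2*((2*b)/((2*b))) = 2*((2*b)*(1/(2*b))) = 2*1 = 2)
(29 + q(6))**2 = (29 + 2)**2 = 31**2 = 961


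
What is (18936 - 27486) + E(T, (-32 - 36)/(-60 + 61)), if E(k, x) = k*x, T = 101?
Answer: -15418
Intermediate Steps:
(18936 - 27486) + E(T, (-32 - 36)/(-60 + 61)) = (18936 - 27486) + 101*((-32 - 36)/(-60 + 61)) = -8550 + 101*(-68/1) = -8550 + 101*(-68*1) = -8550 + 101*(-68) = -8550 - 6868 = -15418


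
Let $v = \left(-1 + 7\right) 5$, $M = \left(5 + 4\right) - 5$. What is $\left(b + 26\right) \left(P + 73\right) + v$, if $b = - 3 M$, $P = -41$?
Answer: $478$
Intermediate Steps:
$M = 4$ ($M = 9 - 5 = 4$)
$b = -12$ ($b = \left(-3\right) 4 = -12$)
$v = 30$ ($v = 6 \cdot 5 = 30$)
$\left(b + 26\right) \left(P + 73\right) + v = \left(-12 + 26\right) \left(-41 + 73\right) + 30 = 14 \cdot 32 + 30 = 448 + 30 = 478$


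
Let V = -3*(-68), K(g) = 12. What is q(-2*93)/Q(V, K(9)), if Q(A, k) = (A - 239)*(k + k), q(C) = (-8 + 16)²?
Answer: -8/105 ≈ -0.076190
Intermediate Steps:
q(C) = 64 (q(C) = 8² = 64)
V = 204
Q(A, k) = 2*k*(-239 + A) (Q(A, k) = (-239 + A)*(2*k) = 2*k*(-239 + A))
q(-2*93)/Q(V, K(9)) = 64/((2*12*(-239 + 204))) = 64/((2*12*(-35))) = 64/(-840) = 64*(-1/840) = -8/105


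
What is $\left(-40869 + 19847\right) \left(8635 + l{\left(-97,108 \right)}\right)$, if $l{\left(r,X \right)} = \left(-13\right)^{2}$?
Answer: $-185077688$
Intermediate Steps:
$l{\left(r,X \right)} = 169$
$\left(-40869 + 19847\right) \left(8635 + l{\left(-97,108 \right)}\right) = \left(-40869 + 19847\right) \left(8635 + 169\right) = \left(-21022\right) 8804 = -185077688$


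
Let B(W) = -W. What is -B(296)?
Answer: 296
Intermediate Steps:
-B(296) = -(-1)*296 = -1*(-296) = 296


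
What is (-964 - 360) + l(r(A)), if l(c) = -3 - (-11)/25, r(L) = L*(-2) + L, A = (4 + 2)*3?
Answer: -33164/25 ≈ -1326.6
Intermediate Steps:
A = 18 (A = 6*3 = 18)
r(L) = -L (r(L) = -2*L + L = -L)
l(c) = -64/25 (l(c) = -3 - (-11)/25 = -3 - 1*(-11/25) = -3 + 11/25 = -64/25)
(-964 - 360) + l(r(A)) = (-964 - 360) - 64/25 = -1324 - 64/25 = -33164/25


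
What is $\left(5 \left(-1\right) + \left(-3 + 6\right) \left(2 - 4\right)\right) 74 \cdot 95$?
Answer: $-77330$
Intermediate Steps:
$\left(5 \left(-1\right) + \left(-3 + 6\right) \left(2 - 4\right)\right) 74 \cdot 95 = \left(-5 + 3 \left(-2\right)\right) 74 \cdot 95 = \left(-5 - 6\right) 74 \cdot 95 = \left(-11\right) 74 \cdot 95 = \left(-814\right) 95 = -77330$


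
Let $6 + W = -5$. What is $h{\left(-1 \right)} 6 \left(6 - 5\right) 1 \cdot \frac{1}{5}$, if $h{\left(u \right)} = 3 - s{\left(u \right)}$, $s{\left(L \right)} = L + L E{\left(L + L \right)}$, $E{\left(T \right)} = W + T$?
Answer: $- \frac{54}{5} \approx -10.8$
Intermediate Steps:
$W = -11$ ($W = -6 - 5 = -11$)
$E{\left(T \right)} = -11 + T$
$s{\left(L \right)} = L + L \left(-11 + 2 L\right)$ ($s{\left(L \right)} = L + L \left(-11 + \left(L + L\right)\right) = L + L \left(-11 + 2 L\right)$)
$h{\left(u \right)} = 3 - 2 u \left(-5 + u\right)$
$h{\left(-1 \right)} 6 \left(6 - 5\right) 1 \cdot \frac{1}{5} = \left(3 - - 2 \left(-5 - 1\right)\right) 6 \left(6 - 5\right) 1 \cdot \frac{1}{5} = \left(3 - \left(-2\right) \left(-6\right)\right) 6 \cdot 1 \cdot 1 \cdot \frac{1}{5} = \left(3 - 12\right) 6 \cdot \frac{1}{5} = \left(-9\right) 6 \cdot \frac{1}{5} = \left(-54\right) \frac{1}{5} = - \frac{54}{5}$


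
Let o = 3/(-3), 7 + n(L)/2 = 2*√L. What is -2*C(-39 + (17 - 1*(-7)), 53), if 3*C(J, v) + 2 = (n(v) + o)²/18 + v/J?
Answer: -4867/135 + 40*√53/9 ≈ -3.6958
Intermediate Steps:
n(L) = -14 + 4*√L (n(L) = -14 + 2*(2*√L) = -14 + 4*√L)
o = -1 (o = 3*(-⅓) = -1)
C(J, v) = -⅔ + (-15 + 4*√v)²/54 + v/(3*J) (C(J, v) = -⅔ + (((-14 + 4*√v) - 1)²/18 + v/J)/3 = -⅔ + ((-15 + 4*√v)²*(1/18) + v/J)/3 = -⅔ + ((-15 + 4*√v)²/18 + v/J)/3 = -⅔ + ((-15 + 4*√v)²/54 + v/(3*J)) = -⅔ + (-15 + 4*√v)²/54 + v/(3*J))
-2*C(-39 + (17 - 1*(-7)), 53) = -(18*53 + (-39 + (17 - 1*(-7)))*(-36 + (-15 + 4*√53)²))/(27*(-39 + (17 - 1*(-7)))) = -(954 + (-39 + (17 + 7))*(-36 + (-15 + 4*√53)²))/(27*(-39 + (17 + 7))) = -(954 + (-39 + 24)*(-36 + (-15 + 4*√53)²))/(27*(-39 + 24)) = -(954 - 15*(-36 + (-15 + 4*√53)²))/(27*(-15)) = -(-1)*(954 + (540 - 15*(-15 + 4*√53)²))/(27*15) = -(-1)*(1494 - 15*(-15 + 4*√53)²)/(27*15) = -2*(-83/45 + (-15 + 4*√53)²/54) = 166/45 - (-15 + 4*√53)²/27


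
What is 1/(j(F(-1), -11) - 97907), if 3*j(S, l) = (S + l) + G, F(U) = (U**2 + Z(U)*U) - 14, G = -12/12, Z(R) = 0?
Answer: -3/293746 ≈ -1.0213e-5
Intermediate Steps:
G = -1 (G = -12*1/12 = -1)
F(U) = -14 + U**2 (F(U) = (U**2 + 0*U) - 14 = (U**2 + 0) - 14 = U**2 - 14 = -14 + U**2)
j(S, l) = -1/3 + S/3 + l/3 (j(S, l) = ((S + l) - 1)/3 = (-1 + S + l)/3 = -1/3 + S/3 + l/3)
1/(j(F(-1), -11) - 97907) = 1/((-1/3 + (-14 + (-1)**2)/3 + (1/3)*(-11)) - 97907) = 1/((-1/3 + (-14 + 1)/3 - 11/3) - 97907) = 1/((-1/3 + (1/3)*(-13) - 11/3) - 97907) = 1/((-1/3 - 13/3 - 11/3) - 97907) = 1/(-25/3 - 97907) = 1/(-293746/3) = -3/293746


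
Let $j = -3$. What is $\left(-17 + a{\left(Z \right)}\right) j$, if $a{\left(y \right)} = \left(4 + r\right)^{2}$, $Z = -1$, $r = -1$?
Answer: $24$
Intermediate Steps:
$a{\left(y \right)} = 9$ ($a{\left(y \right)} = \left(4 - 1\right)^{2} = 3^{2} = 9$)
$\left(-17 + a{\left(Z \right)}\right) j = \left(-17 + 9\right) \left(-3\right) = \left(-8\right) \left(-3\right) = 24$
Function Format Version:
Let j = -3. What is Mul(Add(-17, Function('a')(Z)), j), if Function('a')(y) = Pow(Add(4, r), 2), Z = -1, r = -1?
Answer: 24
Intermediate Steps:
Function('a')(y) = 9 (Function('a')(y) = Pow(Add(4, -1), 2) = Pow(3, 2) = 9)
Mul(Add(-17, Function('a')(Z)), j) = Mul(Add(-17, 9), -3) = Mul(-8, -3) = 24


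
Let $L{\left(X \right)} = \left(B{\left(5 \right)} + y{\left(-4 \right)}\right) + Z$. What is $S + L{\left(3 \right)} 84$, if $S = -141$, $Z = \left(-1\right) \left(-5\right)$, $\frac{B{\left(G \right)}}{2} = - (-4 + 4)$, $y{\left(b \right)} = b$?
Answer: $-57$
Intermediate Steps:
$B{\left(G \right)} = 0$ ($B{\left(G \right)} = 2 \left(- (-4 + 4)\right) = 2 \left(\left(-1\right) 0\right) = 2 \cdot 0 = 0$)
$Z = 5$
$L{\left(X \right)} = 1$ ($L{\left(X \right)} = \left(0 - 4\right) + 5 = -4 + 5 = 1$)
$S + L{\left(3 \right)} 84 = -141 + 1 \cdot 84 = -141 + 84 = -57$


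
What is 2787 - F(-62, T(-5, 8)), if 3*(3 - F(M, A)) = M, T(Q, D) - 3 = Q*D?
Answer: 8290/3 ≈ 2763.3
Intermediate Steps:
T(Q, D) = 3 + D*Q (T(Q, D) = 3 + Q*D = 3 + D*Q)
F(M, A) = 3 - M/3
2787 - F(-62, T(-5, 8)) = 2787 - (3 - 1/3*(-62)) = 2787 - (3 + 62/3) = 2787 - 1*71/3 = 2787 - 71/3 = 8290/3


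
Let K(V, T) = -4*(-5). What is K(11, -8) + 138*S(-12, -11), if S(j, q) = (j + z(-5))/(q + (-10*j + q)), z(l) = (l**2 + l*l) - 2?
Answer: 3464/49 ≈ 70.694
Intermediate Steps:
z(l) = -2 + 2*l**2 (z(l) = (l**2 + l**2) - 2 = 2*l**2 - 2 = -2 + 2*l**2)
K(V, T) = 20
S(j, q) = (48 + j)/(-10*j + 2*q) (S(j, q) = (j + (-2 + 2*(-5)**2))/(q + (-10*j + q)) = (j + (-2 + 2*25))/(q + (q - 10*j)) = (j + (-2 + 50))/(-10*j + 2*q) = (j + 48)/(-10*j + 2*q) = (48 + j)/(-10*j + 2*q))
K(11, -8) + 138*S(-12, -11) = 20 + 138*((48 - 12)/(2*(-11 - 5*(-12)))) = 20 + 138*((1/2)*36/(-11 + 60)) = 20 + 138*((1/2)*36/49) = 20 + 138*((1/2)*(1/49)*36) = 20 + 138*(18/49) = 20 + 2484/49 = 3464/49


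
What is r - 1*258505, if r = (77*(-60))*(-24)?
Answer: -147625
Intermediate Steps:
r = 110880 (r = -4620*(-24) = 110880)
r - 1*258505 = 110880 - 1*258505 = 110880 - 258505 = -147625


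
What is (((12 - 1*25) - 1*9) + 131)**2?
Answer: 11881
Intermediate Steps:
(((12 - 1*25) - 1*9) + 131)**2 = (((12 - 25) - 9) + 131)**2 = ((-13 - 9) + 131)**2 = (-22 + 131)**2 = 109**2 = 11881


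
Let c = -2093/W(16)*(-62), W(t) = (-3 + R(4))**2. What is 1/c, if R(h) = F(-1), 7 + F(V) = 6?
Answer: 8/64883 ≈ 0.00012330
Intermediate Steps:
F(V) = -1 (F(V) = -7 + 6 = -1)
R(h) = -1
W(t) = 16 (W(t) = (-3 - 1)**2 = (-4)**2 = 16)
c = 64883/8 (c = -2093/16*(-62) = 64883/8 ≈ 8110.4)
1/c = 1/(64883/8) = 8/64883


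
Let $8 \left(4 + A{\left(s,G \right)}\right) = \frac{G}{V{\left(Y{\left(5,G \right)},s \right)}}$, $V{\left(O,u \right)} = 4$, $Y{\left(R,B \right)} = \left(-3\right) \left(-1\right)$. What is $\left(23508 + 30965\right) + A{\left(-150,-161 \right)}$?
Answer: $\frac{1742847}{32} \approx 54464.0$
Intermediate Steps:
$Y{\left(R,B \right)} = 3$
$A{\left(s,G \right)} = -4 + \frac{G}{32}$ ($A{\left(s,G \right)} = -4 + \frac{G \frac{1}{4}}{8} = -4 + \frac{\frac{1}{4} G}{8} = -4 + \frac{G}{32}$)
$\left(23508 + 30965\right) + A{\left(-150,-161 \right)} = \left(23508 + 30965\right) + \left(-4 + \frac{1}{32} \left(-161\right)\right) = 54473 - \frac{289}{32} = \frac{1742847}{32}$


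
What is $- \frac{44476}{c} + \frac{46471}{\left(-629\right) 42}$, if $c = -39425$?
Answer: $- \frac{657152207}{1041529650} \approx -0.63095$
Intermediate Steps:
$- \frac{44476}{c} + \frac{46471}{\left(-629\right) 42} = - \frac{44476}{-39425} + \frac{46471}{\left(-629\right) 42} = \left(-44476\right) \left(- \frac{1}{39425}\right) + \frac{46471}{-26418} = \frac{44476}{39425} + 46471 \left(- \frac{1}{26418}\right) = \frac{44476}{39425} - \frac{46471}{26418} = - \frac{657152207}{1041529650}$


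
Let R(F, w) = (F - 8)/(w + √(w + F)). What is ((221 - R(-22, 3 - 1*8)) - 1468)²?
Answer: (-1367509*I + 23437365*√3)/(-I + 15*√3) ≈ 1.5622e+6 + 7493.8*I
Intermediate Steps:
R(F, w) = (-8 + F)/(w + √(F + w))
((221 - R(-22, 3 - 1*8)) - 1468)² = ((221 - (-8 - 22)/((3 - 1*8) + √(-22 + (3 - 1*8)))) - 1468)² = ((221 - (-30)/((3 - 8) + √(-22 + (3 - 8)))) - 1468)² = ((221 - (-30)/(-5 + √(-22 - 5))) - 1468)² = ((221 - (-30)/(-5 + √(-27))) - 1468)² = ((221 - (-30)/(-5 + 3*I*√3)) - 1468)² = ((221 + 30/(-5 + 3*I*√3)) - 1468)² = (-1247 + 30/(-5 + 3*I*√3))²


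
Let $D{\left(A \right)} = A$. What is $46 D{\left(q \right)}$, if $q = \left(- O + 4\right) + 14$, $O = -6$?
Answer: $1104$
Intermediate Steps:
$q = 24$ ($q = \left(\left(-1\right) \left(-6\right) + 4\right) + 14 = \left(6 + 4\right) + 14 = 10 + 14 = 24$)
$46 D{\left(q \right)} = 46 \cdot 24 = 1104$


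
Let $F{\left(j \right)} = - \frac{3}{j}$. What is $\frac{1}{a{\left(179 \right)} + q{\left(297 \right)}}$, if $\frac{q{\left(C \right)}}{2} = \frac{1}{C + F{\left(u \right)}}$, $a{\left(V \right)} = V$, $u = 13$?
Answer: $\frac{1929}{345304} \approx 0.0055864$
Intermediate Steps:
$q{\left(C \right)} = \frac{2}{- \frac{3}{13} + C}$ ($q{\left(C \right)} = \frac{2}{C - \frac{3}{13}} = \frac{2}{- \frac{3}{13} + C}$)
$\frac{1}{a{\left(179 \right)} + q{\left(297 \right)}} = \frac{1}{179 + \frac{26}{-3 + 13 \cdot 297}} = \frac{1}{179 + \frac{26}{-3 + 3861}} = \frac{1}{179 + \frac{26}{3858}} = \frac{1}{179 + 26 \cdot \frac{1}{3858}} = \frac{1}{179 + \frac{13}{1929}} = \frac{1}{\frac{345304}{1929}} = \frac{1929}{345304}$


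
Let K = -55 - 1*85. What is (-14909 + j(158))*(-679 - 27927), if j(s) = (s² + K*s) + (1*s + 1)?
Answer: 340583036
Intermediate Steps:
K = -140 (K = -55 - 85 = -140)
j(s) = 1 + s² - 139*s (j(s) = (s² - 140*s) + (1*s + 1) = (s² - 140*s) + (s + 1) = (s² - 140*s) + (1 + s) = 1 + s² - 139*s)
(-14909 + j(158))*(-679 - 27927) = (-14909 + (1 + 158² - 139*158))*(-679 - 27927) = (-14909 + (1 + 24964 - 21962))*(-28606) = (-14909 + 3003)*(-28606) = -11906*(-28606) = 340583036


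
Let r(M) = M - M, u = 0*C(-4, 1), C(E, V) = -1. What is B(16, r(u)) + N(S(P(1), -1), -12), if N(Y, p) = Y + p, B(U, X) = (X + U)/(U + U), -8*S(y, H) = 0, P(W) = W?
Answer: -23/2 ≈ -11.500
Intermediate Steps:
u = 0 (u = 0*(-1) = 0)
S(y, H) = 0 (S(y, H) = -⅛*0 = 0)
r(M) = 0
B(U, X) = (U + X)/(2*U) (B(U, X) = (U + X)/((2*U)) = (U + X)*(1/(2*U)) = (U + X)/(2*U))
B(16, r(u)) + N(S(P(1), -1), -12) = (½)*(16 + 0)/16 + (0 - 12) = (½)*(1/16)*16 - 12 = ½ - 12 = -23/2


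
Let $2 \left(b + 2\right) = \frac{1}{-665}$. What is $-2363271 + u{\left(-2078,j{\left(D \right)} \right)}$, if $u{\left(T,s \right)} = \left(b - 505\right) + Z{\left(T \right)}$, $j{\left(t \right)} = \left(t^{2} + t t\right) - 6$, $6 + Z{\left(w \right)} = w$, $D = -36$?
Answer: $- \frac{3146596461}{1330} \approx -2.3659 \cdot 10^{6}$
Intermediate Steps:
$Z{\left(w \right)} = -6 + w$
$j{\left(t \right)} = -6 + 2 t^{2}$ ($j{\left(t \right)} = \left(t^{2} + t^{2}\right) - 6 = 2 t^{2} - 6 = -6 + 2 t^{2}$)
$b = - \frac{2661}{1330}$ ($b = -2 + \frac{1}{2 \left(-665\right)} = -2 + \frac{1}{2} \left(- \frac{1}{665}\right) = -2 - \frac{1}{1330} = - \frac{2661}{1330} \approx -2.0008$)
$u{\left(T,s \right)} = - \frac{682291}{1330} + T$ ($u{\left(T,s \right)} = \left(- \frac{2661}{1330} - 505\right) + \left(-6 + T\right) = - \frac{674311}{1330} + \left(-6 + T\right) = - \frac{682291}{1330} + T$)
$-2363271 + u{\left(-2078,j{\left(D \right)} \right)} = -2363271 - \frac{3446031}{1330} = - \frac{3146596461}{1330}$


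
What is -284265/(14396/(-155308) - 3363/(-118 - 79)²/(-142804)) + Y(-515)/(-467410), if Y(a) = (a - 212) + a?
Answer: 752392494382626817053417/245338796940932785 ≈ 3.0667e+6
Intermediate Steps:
Y(a) = -212 + 2*a (Y(a) = (-212 + a) + a = -212 + 2*a)
-284265/(14396/(-155308) - 3363/(-118 - 79)²/(-142804)) + Y(-515)/(-467410) = -284265/(14396/(-155308) - 3363/(-118 - 79)²/(-142804)) + (-212 + 2*(-515))/(-467410) = -284265/(14396*(-1/155308) - 3363/((-197)²)*(-1/142804)) + (-212 - 1030)*(-1/467410) = -284265/(-3599/38827 - 3363/38809*(-1/142804)) - 1242*(-1/467410) = -284265/(-3599/38827 - 3363*1/38809*(-1/142804)) + 621/233705 = -284265/(-3599/38827 - 3363/38809*(-1/142804)) + 621/233705 = -284265/(-3599/38827 + 177/291688444) + 621/233705 = -284265/(-1049779837577/11325387215188) + 621/233705 = -284265*(-11325387215188/1049779837577) + 621/233705 = 3219411196725416820/1049779837577 + 621/233705 = 752392494382626817053417/245338796940932785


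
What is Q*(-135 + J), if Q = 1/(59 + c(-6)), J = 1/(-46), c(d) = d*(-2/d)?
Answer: -6211/2622 ≈ -2.3688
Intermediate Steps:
c(d) = -2
J = -1/46 ≈ -0.021739
Q = 1/57 (Q = 1/(59 - 2) = 1/57 ≈ 0.017544)
Q*(-135 + J) = (-135 - 1/46)/57 = (1/57)*(-6211/46) = -6211/2622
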